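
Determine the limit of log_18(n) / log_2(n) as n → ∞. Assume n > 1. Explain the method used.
lim = ln(2) / ln(18) = log_18(2)

Change of base: log_18(n) = ln n / ln 18 and log_2(n) = ln n / ln 2. The ratio is (ln n / ln 18) · (ln 2 / ln n) = ln 2 / ln 18, a constant independent of n. So the limit is ln 2 / ln 18 = log_18(2).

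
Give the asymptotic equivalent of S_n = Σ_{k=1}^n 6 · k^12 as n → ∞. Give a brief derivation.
S_n ~ 6 · n^13 / 13

By integral comparison (Euler-Maclaurin), Σ_{k=1}^n 6 · k^12 = 6 · ∫_0^n x^12 dx + O(n^12) = 6 · n^13/13 + O(n^12). (Equivalently, Faulhaber's formula gives the same leading term.)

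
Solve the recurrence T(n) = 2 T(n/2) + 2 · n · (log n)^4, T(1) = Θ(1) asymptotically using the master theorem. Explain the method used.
T(n) = Θ(n · (log n)^5)

Here log_2 2 = 1 and f(n) = 2 · n · (log n)^4 = Θ(n^(log_2 2) · (log n)^4). This is the extended Case 2 of the master theorem (f matches the critical exponent up to log factors), giving T(n) = Θ(n^(log_2 2) · (log n)^(4+1)) = Θ(n · (log n)^5).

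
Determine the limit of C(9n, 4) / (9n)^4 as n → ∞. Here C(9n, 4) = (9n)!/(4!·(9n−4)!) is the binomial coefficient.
lim = 1/4! = 1/24

With N = 9n → ∞: C(N, 4) / N^4 = [N(N−1)…(N−3)] / (4! · N^4) = (1/4!) · 1 · (1 − 1/(9n)) · (1 − 2/(9n)) · (1 − 3/(9n)). Each factor → 1 as N → ∞, so the limit is 1/4! = 1/24.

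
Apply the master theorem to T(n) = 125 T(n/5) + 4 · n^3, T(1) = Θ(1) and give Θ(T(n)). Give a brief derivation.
T(n) = Θ(n^3 log n)

log_5 125 = 3, and f(n) = 4 · n^3 = Θ(n^(log_5 125)). This is Case 2 of the master theorem: T(n) = Θ(f(n) · log n) = Θ(n^3 log n).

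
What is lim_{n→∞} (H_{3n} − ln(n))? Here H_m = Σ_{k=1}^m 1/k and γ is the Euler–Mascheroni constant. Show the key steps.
lim = ln 3 + γ

By Euler-Maclaurin, H_m = ln m + γ + O(1/m). So
  H_{3n} − ln(n) = ln(3n) + γ − ln(n) + O(1/n)
                       = ln(3/1) + γ + O(1/n).
Hence the limit is ln(3/1) + γ.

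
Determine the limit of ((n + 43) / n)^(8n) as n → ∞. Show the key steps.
lim = e^344

Rewrite as (1 + 43/n)^(8n). By the standard limit (1 + x/n)^n → e^x, we have (1 + 43/n)^n → e^43, and raising to the 8th power gives e^344.
More precisely, ln[(1 + 43/n)^(8n)] = 8n · ln(1 + 43/n) = 8n · (43/n + O(1/n^2)) = 344 + O(1/n) → 344.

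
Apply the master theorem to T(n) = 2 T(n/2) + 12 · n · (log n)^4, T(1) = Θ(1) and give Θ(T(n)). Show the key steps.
T(n) = Θ(n · (log n)^5)

Here log_2 2 = 1 and f(n) = 12 · n · (log n)^4 = Θ(n^(log_2 2) · (log n)^4). This is the extended Case 2 of the master theorem (f matches the critical exponent up to log factors), giving T(n) = Θ(n^(log_2 2) · (log n)^(4+1)) = Θ(n · (log n)^5).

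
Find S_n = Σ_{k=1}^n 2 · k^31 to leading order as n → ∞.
S_n ~ n^32 / 16

By integral comparison (Euler-Maclaurin), Σ_{k=1}^n 2 · k^31 = 2 · ∫_0^n x^31 dx + O(n^31) = 2 · n^32/32 = n^32 / 16 + O(n^31). (Equivalently, Faulhaber's formula gives the same leading term.)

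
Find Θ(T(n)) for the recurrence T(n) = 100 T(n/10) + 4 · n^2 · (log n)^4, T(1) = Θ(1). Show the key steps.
T(n) = Θ(n^2 · (log n)^5)

Here log_10 100 = 2 and f(n) = 4 · n^2 · (log n)^4 = Θ(n^(log_10 100) · (log n)^4). This is the extended Case 2 of the master theorem (f matches the critical exponent up to log factors), giving T(n) = Θ(n^(log_10 100) · (log n)^(4+1)) = Θ(n^2 · (log n)^5).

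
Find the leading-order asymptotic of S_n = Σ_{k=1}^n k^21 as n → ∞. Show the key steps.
S_n ~ n^22 / 22

By integral comparison (Euler-Maclaurin), Σ_{k=1}^n k^21 = ∫_0^n x^21 dx + O(n^21) = n^22/22 + O(n^21). (Equivalently, Faulhaber's formula gives the same leading term.)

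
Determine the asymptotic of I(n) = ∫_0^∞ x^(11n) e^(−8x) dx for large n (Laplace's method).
I(n) ~ (sqrt(2π·11n) / 8) · (11n/(8e))^(11n)

Write the integrand as exp(11n ln x − 8x) and set f(x) = 11n ln x − 8x. Then f'(x) = 11n/x − 8 = 0 at x* = 11n/8, and f''(x*) = −11n/x*^2 = −8^2/(11n). Laplace's method (interior maximum) gives
  I(n) ~ e^(f(x*)) · sqrt(2π / |f''(x*)|)
        = exp(11n ln(11n/8) − 11n) · sqrt(2π · 11n / 8^2)
        = (11n/8)^(11n) e^(−11n) · sqrt(2π·11n) / 8
        = (sqrt(2π·11n) / 8) · (11n/(8e))^(11n).
This matches Γ(11n+1)/8^(11n+1) with Stirling applied to Γ.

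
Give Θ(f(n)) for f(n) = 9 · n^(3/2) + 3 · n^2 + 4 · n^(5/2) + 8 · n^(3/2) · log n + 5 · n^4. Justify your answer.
f(n) ∈ Θ(n^4)

Compare the terms by growth order. For large n, n^a · (log n)^b dominates n^a' · (log n)^b' iff a > a', or (a = a' and b > b'). Ranking the 5 terms shows the dominant one is 5 · n^4. Hence f(n) ∈ Θ(n^4).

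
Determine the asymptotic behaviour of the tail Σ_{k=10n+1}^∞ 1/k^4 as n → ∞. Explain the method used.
Σ_{k>10n} 1/k^4 ~ 1/(3 · (10n)^3)

Compare to the integral: ∫_{10n}^∞ x^(−4) dx = [−x^(−3)/3]_{10n}^∞ = 1/((4−1)·(10n)^3). Euler-Maclaurin then gives
  Σ_{k>10n} 1/k^4 = ∫_{10n}^∞ dx/x^4 − 1/(2·(10n)^4) + O(1/(10n)^5).
(Equivalently this is ζ(4) − Σ_{k≤10n} 1/k^4.)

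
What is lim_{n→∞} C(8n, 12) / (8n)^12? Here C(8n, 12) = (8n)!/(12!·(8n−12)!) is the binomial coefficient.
lim = 1/12! = 1/479001600

With N = 8n → ∞: C(N, 12) / N^12 = [N(N−1)…(N−11)] / (12! · N^12) = (1/12!) · 1 · (1 − 1/(8n)) · … · (1 − 11/(8n)). Each factor → 1 as N → ∞, so the limit is 1/12! = 1/479001600.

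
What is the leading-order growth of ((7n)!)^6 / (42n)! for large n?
((7n)!)^6/(42n)! ~ ((2π·7n)^(5/2) / sqrt(6)) · 6^(−6·7n)  →  0

Write N = 7n. Stirling: N! ~ sqrt(2π N)(N/e)^N and (6N)! ~ sqrt(2π·6N)·(6N/e)^(6N).
  (N!)^6/(6N)! ~ (2π N)^(6/2) (N/e)^(6N) / [sqrt(2π·6N) (6N/e)^(6N)]
     = (2π N)^(6/2) / sqrt(2π·6N) · (N/(6N))^(6N)
     = (2π N)^((6−1)/2) / sqrt(6) · 6^(−6N).
Since 6^6 > 1, the factor 6^(−6N) decays exponentially, so the ratio → 0. Substituting N = 7n gives the stated form.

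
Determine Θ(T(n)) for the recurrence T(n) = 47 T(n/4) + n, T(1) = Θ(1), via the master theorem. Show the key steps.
T(n) = Θ(n^(log_4 47))

Master theorem: compare f(n) = n to n^(log_4 47) where log_4 47 ≈ 2.777. Since 1 < log_4 47, we have f(n) = O(n^(log_4 47 − ε)) for some ε > 0 — Case 1. Hence T(n) = Θ(n^(log_4 47)).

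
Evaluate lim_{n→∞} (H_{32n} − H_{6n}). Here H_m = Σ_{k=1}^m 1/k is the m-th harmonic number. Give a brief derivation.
lim = ln(32/6) = ln(16/3)

Euler-Maclaurin gives H_m = ln m + γ + 1/(2m) + O(1/m^2). The γ and O(1/m) terms cancel in the difference:
  H_{32n} − H_{6n} = ln(32n) − ln(6n) + O(1/n) = ln(32/6) + O(1/n).
Hence the limit is ln(32/6) = ln(16/3).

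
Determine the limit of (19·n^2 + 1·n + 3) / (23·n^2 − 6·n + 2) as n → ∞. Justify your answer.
lim = 19/23

For large n the leading n^2 terms dominate both numerator and denominator. Dividing top and bottom by n^2, every other term tends to 0, leaving 19/23.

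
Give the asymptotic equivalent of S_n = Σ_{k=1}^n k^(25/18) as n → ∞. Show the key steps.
S_n ~ (18/43) · n^(43/18)

Integral comparison: Σ_{k=1}^n k^(25/18) = ∫_0^n x^(25/18) dx + O(n^(25/18)). The integral is n^(1 + 25/18) / (1 + 25/18) = n^((25+18)/18) / ((25+18)/18) = (18/43) · n^(43/18).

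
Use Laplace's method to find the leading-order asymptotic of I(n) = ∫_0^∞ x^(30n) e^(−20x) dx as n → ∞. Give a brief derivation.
I(n) ~ (sqrt(2π·30n) / 20) · (30n/(20e))^(30n)

Write the integrand as exp(30n ln x − 20x) and set f(x) = 30n ln x − 20x. Then f'(x) = 30n/x − 20 = 0 at x* = 30n/20, and f''(x*) = −30n/x*^2 = −20^2/(30n). Laplace's method (interior maximum) gives
  I(n) ~ e^(f(x*)) · sqrt(2π / |f''(x*)|)
        = exp(30n ln(30n/20) − 30n) · sqrt(2π · 30n / 20^2)
        = (30n/20)^(30n) e^(−30n) · sqrt(2π·30n) / 20
        = (sqrt(2π·30n) / 20) · (30n/(20e))^(30n).
This matches Γ(30n+1)/20^(30n+1) with Stirling applied to Γ.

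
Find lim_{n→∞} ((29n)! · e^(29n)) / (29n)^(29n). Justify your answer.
lim = ∞

Stirling: (29n)! ~ sqrt(2π·29n) · (29n/e)^(29n). Hence
  (29n)! · e^(29n) / (29n)^(29n) ~ sqrt(2π·29n) = sqrt(2π·29) · sqrt(n) → ∞.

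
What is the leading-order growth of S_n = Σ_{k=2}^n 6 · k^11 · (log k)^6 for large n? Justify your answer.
S_n ~ n^12 · (log n)^6 / 2

By integral comparison, S_n = ∫_1^n 6 · x^11 · (log x)^6 dx + O(n^11 · (log n)^6). For the integral, the leading term of ∫_1^n x^11 (log x)^6 dx is n^12/12 · (log n)^6 (by repeated integration by parts; each step lowers the log-exponent and produces a relatively O(1/log n) correction). Hence S_n ~ n^12 · (log n)^6 / 2.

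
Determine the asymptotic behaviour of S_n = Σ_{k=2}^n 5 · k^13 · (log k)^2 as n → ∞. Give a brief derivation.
S_n ~ 5 · n^14 · (log n)^2 / 14

By integral comparison, S_n = ∫_1^n 5 · x^13 · (log x)^2 dx + O(n^13 · (log n)^2). For the integral, the leading term of ∫_1^n x^13 (log x)^2 dx is n^14/14 · (log n)^2 (by repeated integration by parts; each step lowers the log-exponent and produces a relatively O(1/log n) correction). Hence S_n ~ 5 · n^14 · (log n)^2 / 14.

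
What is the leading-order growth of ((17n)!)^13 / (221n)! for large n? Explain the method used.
((17n)!)^13/(221n)! ~ ((2π·17n)^(12/2) / sqrt(13)) · 13^(−13·17n)  →  0

Write N = 17n. Stirling: N! ~ sqrt(2π N)(N/e)^N and (13N)! ~ sqrt(2π·13N)·(13N/e)^(13N).
  (N!)^13/(13N)! ~ (2π N)^(13/2) (N/e)^(13N) / [sqrt(2π·13N) (13N/e)^(13N)]
     = (2π N)^(13/2) / sqrt(2π·13N) · (N/(13N))^(13N)
     = (2π N)^((13−1)/2) / sqrt(13) · 13^(−13N).
Since 13^13 > 1, the factor 13^(−13N) decays exponentially, so the ratio → 0. Substituting N = 17n gives the stated form.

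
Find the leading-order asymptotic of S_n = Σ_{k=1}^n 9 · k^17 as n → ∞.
S_n ~ n^18 / 2

By integral comparison (Euler-Maclaurin), Σ_{k=1}^n 9 · k^17 = 9 · ∫_0^n x^17 dx + O(n^17) = 9 · n^18/18 = n^18 / 2 + O(n^17). (Equivalently, Faulhaber's formula gives the same leading term.)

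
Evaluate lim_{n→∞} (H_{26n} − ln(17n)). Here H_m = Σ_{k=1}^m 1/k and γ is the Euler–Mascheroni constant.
lim = ln(26/17) + γ

By Euler-Maclaurin, H_m = ln m + γ + O(1/m). So
  H_{26n} − ln(17n) = ln(26n) + γ − ln(17n) + O(1/n)
                       = ln(26/17) + γ + O(1/n).
Hence the limit is ln(26/17) + γ.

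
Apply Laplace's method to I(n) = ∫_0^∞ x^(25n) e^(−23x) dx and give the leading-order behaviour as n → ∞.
I(n) ~ (sqrt(2π·25n) / 23) · (25n/(23e))^(25n)

Write the integrand as exp(25n ln x − 23x) and set f(x) = 25n ln x − 23x. Then f'(x) = 25n/x − 23 = 0 at x* = 25n/23, and f''(x*) = −25n/x*^2 = −23^2/(25n). Laplace's method (interior maximum) gives
  I(n) ~ e^(f(x*)) · sqrt(2π / |f''(x*)|)
        = exp(25n ln(25n/23) − 25n) · sqrt(2π · 25n / 23^2)
        = (25n/23)^(25n) e^(−25n) · sqrt(2π·25n) / 23
        = (sqrt(2π·25n) / 23) · (25n/(23e))^(25n).
This matches Γ(25n+1)/23^(25n+1) with Stirling applied to Γ.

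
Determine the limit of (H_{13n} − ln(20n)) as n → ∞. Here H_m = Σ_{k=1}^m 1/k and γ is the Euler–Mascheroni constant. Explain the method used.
lim = ln(13/20) + γ

By Euler-Maclaurin, H_m = ln m + γ + O(1/m). So
  H_{13n} − ln(20n) = ln(13n) + γ − ln(20n) + O(1/n)
                       = ln(13/20) + γ + O(1/n).
Hence the limit is ln(13/20) + γ.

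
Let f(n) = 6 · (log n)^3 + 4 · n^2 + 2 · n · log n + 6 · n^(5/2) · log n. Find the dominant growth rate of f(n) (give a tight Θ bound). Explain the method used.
f(n) ∈ Θ(n^(5/2) · log n)

Compare the terms by growth order. For large n, n^a · (log n)^b dominates n^a' · (log n)^b' iff a > a', or (a = a' and b > b'). Ranking the 4 terms shows the dominant one is 6 · n^(5/2) · log n. Hence f(n) ∈ Θ(n^(5/2) · log n).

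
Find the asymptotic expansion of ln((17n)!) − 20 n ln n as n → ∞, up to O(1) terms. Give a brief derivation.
ln((17n)!) − 20 n ln n = −3 n ln n + 17(ln 17 − 1) n + (1/2) ln(2π·17n) + O(1/n)

Stirling: ln((17n)!) = 17n ln(17n) − 17n + (1/2) ln(2π·17n) + O(1/n).
Expand 17n ln(17n) = 17n (ln n + ln 17) = 17n ln n + 17n ln 17.
Subtract 20n ln n: leading term is (17 − 20) n ln n = −3 n ln n. The next term is 17n ln 17 − 17n = 17(ln 17 − 1) n. Then the (1/2) ln(2π·17n) correction.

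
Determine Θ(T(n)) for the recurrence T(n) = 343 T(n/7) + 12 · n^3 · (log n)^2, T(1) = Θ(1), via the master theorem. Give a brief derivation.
T(n) = Θ(n^3 · (log n)^3)

Here log_7 343 = 3 and f(n) = 12 · n^3 · (log n)^2 = Θ(n^(log_7 343) · (log n)^2). This is the extended Case 2 of the master theorem (f matches the critical exponent up to log factors), giving T(n) = Θ(n^(log_7 343) · (log n)^(2+1)) = Θ(n^3 · (log n)^3).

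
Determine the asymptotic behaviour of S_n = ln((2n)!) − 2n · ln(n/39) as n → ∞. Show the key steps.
S_n ~ 2n · (ln 78 − 1) + O(ln n)

Stirling: ln((2n)!) = 2n ln(2n) − 2n + O(ln n).
  S_n = 2n ln(2n) − 2n − 2n ln(n/39) + O(ln n)
      = 2n ln(2n) − 2n ln n + 2n ln 39 − 2n + O(ln n)
      = 2n ln 2 + 2n ln 39 − 2n + O(ln n)
      = 2n (ln 78 − 1) + O(ln n).
Numerically ln(78) − 1 ≈ 3.3567.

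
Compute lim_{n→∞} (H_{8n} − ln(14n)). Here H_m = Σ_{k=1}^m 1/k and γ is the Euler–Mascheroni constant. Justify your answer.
lim = ln(4/7) + γ

By Euler-Maclaurin, H_m = ln m + γ + O(1/m). So
  H_{8n} − ln(14n) = ln(8n) + γ − ln(14n) + O(1/n)
                       = ln(8/14) + γ + O(1/n).
Hence the limit is ln(8/14) + γ (= ln(4/7)).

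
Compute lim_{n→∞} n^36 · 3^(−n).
lim = 0

Exponentials with base > 1 dominate every fixed polynomial: for any fixed c, n^c / 3^n → 0 as n → ∞ (e.g. by the ratio test, or by writing 3^n = e^(n ln 3) and noting e^(n ln 3) / n^c → ∞). Hence n^36 · 3^(−n) = n^36 / 3^n → 0.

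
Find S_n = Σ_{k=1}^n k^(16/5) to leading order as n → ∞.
S_n ~ (5/21) · n^(21/5)

Integral comparison: Σ_{k=1}^n k^(16/5) = ∫_0^n x^(16/5) dx + O(n^(16/5)). The integral is n^(1 + 16/5) / (1 + 16/5) = n^((16+5)/5) / ((16+5)/5) = (5/21) · n^(21/5).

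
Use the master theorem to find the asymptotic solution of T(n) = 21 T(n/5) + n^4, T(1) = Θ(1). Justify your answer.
T(n) = Θ(n^4)

log_5 21 ≈ 1.892. f(n) = n^4 dominates n^(log_5 21) since 4 > 1.892, and the regularity condition a·f(n/b) = 21·(n/5)^4 = (21/625)·n^4 ≤ c·f(n) holds with c = 21/625 ≈ 0.0336 < 1. So this is Case 3: T(n) = Θ(f(n)) = Θ(n^4).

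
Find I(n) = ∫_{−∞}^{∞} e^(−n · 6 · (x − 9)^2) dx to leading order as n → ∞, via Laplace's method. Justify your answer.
I(n) = sqrt(π/(6n))

Here φ(x) = 6 · (x − 9)^2 has its unique minimum at x* = 9 with φ(x*) = 0 and φ''(x*) = 12. Laplace's method gives
  I(n) ~ e^(−n φ(x*)) · sqrt(2π / (n · φ''(x*))) = sqrt(2π / (12n)) = sqrt(π/(6n)).
This is exact: substituting u = (x − 9)·sqrt(6n) gives I(n) = (1/sqrt(6n)) ∫_{−∞}^{∞} e^(−u^2) du = sqrt(π/(6n)).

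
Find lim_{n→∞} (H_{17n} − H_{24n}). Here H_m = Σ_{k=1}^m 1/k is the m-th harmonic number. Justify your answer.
lim = ln(17/24)

Euler-Maclaurin gives H_m = ln m + γ + 1/(2m) + O(1/m^2). The γ and O(1/m) terms cancel in the difference:
  H_{17n} − H_{24n} = ln(17n) − ln(24n) + O(1/n) = ln(17/24) + O(1/n).
Hence the limit is ln(17/24).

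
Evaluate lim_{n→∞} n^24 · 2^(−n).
lim = 0

Exponentials with base > 1 dominate every fixed polynomial: for any fixed c, n^c / 2^n → 0 as n → ∞ (e.g. by the ratio test, or by writing 2^n = e^(n ln 2) and noting e^(n ln 2) / n^c → ∞). Hence n^24 · 2^(−n) = n^24 / 2^n → 0.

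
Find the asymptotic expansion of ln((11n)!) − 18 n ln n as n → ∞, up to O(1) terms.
ln((11n)!) − 18 n ln n = −7 n ln n + 11(ln 11 − 1) n + (1/2) ln(2π·11n) + O(1/n)

Stirling: ln((11n)!) = 11n ln(11n) − 11n + (1/2) ln(2π·11n) + O(1/n).
Expand 11n ln(11n) = 11n (ln n + ln 11) = 11n ln n + 11n ln 11.
Subtract 18n ln n: leading term is (11 − 18) n ln n = −7 n ln n. The next term is 11n ln 11 − 11n = 11(ln 11 − 1) n. Then the (1/2) ln(2π·11n) correction.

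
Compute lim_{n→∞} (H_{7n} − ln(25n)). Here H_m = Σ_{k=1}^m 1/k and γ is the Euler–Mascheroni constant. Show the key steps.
lim = ln(7/25) + γ

By Euler-Maclaurin, H_m = ln m + γ + O(1/m). So
  H_{7n} − ln(25n) = ln(7n) + γ − ln(25n) + O(1/n)
                       = ln(7/25) + γ + O(1/n).
Hence the limit is ln(7/25) + γ.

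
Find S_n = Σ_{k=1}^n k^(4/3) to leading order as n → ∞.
S_n ~ (3/7) · n^(7/3)

Integral comparison: Σ_{k=1}^n k^(4/3) = ∫_0^n x^(4/3) dx + O(n^(4/3)). The integral is n^(1 + 4/3) / (1 + 4/3) = n^((4+3)/3) / ((4+3)/3) = (3/7) · n^(7/3).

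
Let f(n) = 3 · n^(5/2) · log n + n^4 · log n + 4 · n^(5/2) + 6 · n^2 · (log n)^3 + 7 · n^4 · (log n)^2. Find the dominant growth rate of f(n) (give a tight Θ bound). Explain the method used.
f(n) ∈ Θ(n^4 · (log n)^2)

Compare the terms by growth order. For large n, n^a · (log n)^b dominates n^a' · (log n)^b' iff a > a', or (a = a' and b > b'). Ranking the 5 terms shows the dominant one is 7 · n^4 · (log n)^2. Hence f(n) ∈ Θ(n^4 · (log n)^2).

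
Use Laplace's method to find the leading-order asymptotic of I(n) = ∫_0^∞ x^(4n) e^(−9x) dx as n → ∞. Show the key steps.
I(n) ~ (sqrt(2π·4n) / 9) · (4n/(9e))^(4n)

Write the integrand as exp(4n ln x − 9x) and set f(x) = 4n ln x − 9x. Then f'(x) = 4n/x − 9 = 0 at x* = 4n/9, and f''(x*) = −4n/x*^2 = −9^2/(4n). Laplace's method (interior maximum) gives
  I(n) ~ e^(f(x*)) · sqrt(2π / |f''(x*)|)
        = exp(4n ln(4n/9) − 4n) · sqrt(2π · 4n / 9^2)
        = (4n/9)^(4n) e^(−4n) · sqrt(2π·4n) / 9
        = (sqrt(2π·4n) / 9) · (4n/(9e))^(4n).
This matches Γ(4n+1)/9^(4n+1) with Stirling applied to Γ.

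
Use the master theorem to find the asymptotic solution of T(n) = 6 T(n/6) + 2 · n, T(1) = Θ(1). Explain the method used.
T(n) = Θ(n log n)

log_6 6 = 1, and f(n) = 2 · n = Θ(n^(log_6 6)). This is Case 2 of the master theorem: T(n) = Θ(f(n) · log n) = Θ(n log n).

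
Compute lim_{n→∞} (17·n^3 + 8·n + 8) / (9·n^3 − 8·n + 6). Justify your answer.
lim = 17/9

For large n the leading n^3 terms dominate both numerator and denominator. Dividing top and bottom by n^3, every other term tends to 0, leaving 17/9.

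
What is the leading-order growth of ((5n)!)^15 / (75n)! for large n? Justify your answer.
((5n)!)^15/(75n)! ~ ((2π·5n)^(14/2) / sqrt(15)) · 15^(−15·5n)  →  0

Write N = 5n. Stirling: N! ~ sqrt(2π N)(N/e)^N and (15N)! ~ sqrt(2π·15N)·(15N/e)^(15N).
  (N!)^15/(15N)! ~ (2π N)^(15/2) (N/e)^(15N) / [sqrt(2π·15N) (15N/e)^(15N)]
     = (2π N)^(15/2) / sqrt(2π·15N) · (N/(15N))^(15N)
     = (2π N)^((15−1)/2) / sqrt(15) · 15^(−15N).
Since 15^15 > 1, the factor 15^(−15N) decays exponentially, so the ratio → 0. Substituting N = 5n gives the stated form.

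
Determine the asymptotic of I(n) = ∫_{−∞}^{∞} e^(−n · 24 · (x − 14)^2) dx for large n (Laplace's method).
I(n) = sqrt(π/(24n))

Here φ(x) = 24 · (x − 14)^2 has its unique minimum at x* = 14 with φ(x*) = 0 and φ''(x*) = 48. Laplace's method gives
  I(n) ~ e^(−n φ(x*)) · sqrt(2π / (n · φ''(x*))) = sqrt(2π / (48n)) = sqrt(π/(24n)).
This is exact: substituting u = (x − 14)·sqrt(24n) gives I(n) = (1/sqrt(24n)) ∫_{−∞}^{∞} e^(−u^2) du = sqrt(π/(24n)).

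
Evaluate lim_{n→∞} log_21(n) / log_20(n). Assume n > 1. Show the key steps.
lim = ln(20) / ln(21) = log_21(20)

Change of base: log_21(n) = ln n / ln 21 and log_20(n) = ln n / ln 20. The ratio is (ln n / ln 21) · (ln 20 / ln n) = ln 20 / ln 21, a constant independent of n. So the limit is ln 20 / ln 21 = log_21(20).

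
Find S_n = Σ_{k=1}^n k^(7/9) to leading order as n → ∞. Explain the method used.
S_n ~ (9/16) · n^(16/9)

Integral comparison: Σ_{k=1}^n k^(7/9) = ∫_0^n x^(7/9) dx + O(n^(7/9)). The integral is n^(1 + 7/9) / (1 + 7/9) = n^((7+9)/9) / ((7+9)/9) = (9/16) · n^(16/9).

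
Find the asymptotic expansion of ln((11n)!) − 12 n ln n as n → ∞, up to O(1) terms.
ln((11n)!) − 12 n ln n = −n ln n + 11(ln 11 − 1) n + (1/2) ln(2π·11n) + O(1/n)

Stirling: ln((11n)!) = 11n ln(11n) − 11n + (1/2) ln(2π·11n) + O(1/n).
Expand 11n ln(11n) = 11n (ln n + ln 11) = 11n ln n + 11n ln 11.
Subtract 12n ln n: leading term is (11 − 12) n ln n = −n ln n. The next term is 11n ln 11 − 11n = 11(ln 11 − 1) n. Then the (1/2) ln(2π·11n) correction.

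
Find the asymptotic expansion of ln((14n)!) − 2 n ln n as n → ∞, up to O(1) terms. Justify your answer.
ln((14n)!) − 2 n ln n = 12 n ln n + 14(ln 14 − 1) n + (1/2) ln(2π·14n) + O(1/n)

Stirling: ln((14n)!) = 14n ln(14n) − 14n + (1/2) ln(2π·14n) + O(1/n).
Expand 14n ln(14n) = 14n (ln n + ln 14) = 14n ln n + 14n ln 14.
Subtract 2n ln n: leading term is (14 − 2) n ln n = 12 n ln n. The next term is 14n ln 14 − 14n = 14(ln 14 − 1) n. Then the (1/2) ln(2π·14n) correction.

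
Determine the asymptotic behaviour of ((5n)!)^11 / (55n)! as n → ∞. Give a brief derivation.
((5n)!)^11/(55n)! ~ ((2π·5n)^(10/2) / sqrt(11)) · 11^(−11·5n)  →  0

Write N = 5n. Stirling: N! ~ sqrt(2π N)(N/e)^N and (11N)! ~ sqrt(2π·11N)·(11N/e)^(11N).
  (N!)^11/(11N)! ~ (2π N)^(11/2) (N/e)^(11N) / [sqrt(2π·11N) (11N/e)^(11N)]
     = (2π N)^(11/2) / sqrt(2π·11N) · (N/(11N))^(11N)
     = (2π N)^((11−1)/2) / sqrt(11) · 11^(−11N).
Since 11^11 > 1, the factor 11^(−11N) decays exponentially, so the ratio → 0. Substituting N = 5n gives the stated form.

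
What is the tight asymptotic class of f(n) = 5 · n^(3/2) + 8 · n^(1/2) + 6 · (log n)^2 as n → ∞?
f(n) ∈ Θ(n^(3/2))

Compare the terms by growth order. For large n, n^a · (log n)^b dominates n^a' · (log n)^b' iff a > a', or (a = a' and b > b'). Ranking the 3 terms shows the dominant one is 5 · n^(3/2). Hence f(n) ∈ Θ(n^(3/2)).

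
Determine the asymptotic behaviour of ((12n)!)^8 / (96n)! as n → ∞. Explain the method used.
((12n)!)^8/(96n)! ~ ((2π·12n)^(7/2) / sqrt(8)) · 8^(−8·12n)  →  0

Write N = 12n. Stirling: N! ~ sqrt(2π N)(N/e)^N and (8N)! ~ sqrt(2π·8N)·(8N/e)^(8N).
  (N!)^8/(8N)! ~ (2π N)^(8/2) (N/e)^(8N) / [sqrt(2π·8N) (8N/e)^(8N)]
     = (2π N)^(8/2) / sqrt(2π·8N) · (N/(8N))^(8N)
     = (2π N)^((8−1)/2) / sqrt(8) · 8^(−8N).
Since 8^8 > 1, the factor 8^(−8N) decays exponentially, so the ratio → 0. Substituting N = 12n gives the stated form.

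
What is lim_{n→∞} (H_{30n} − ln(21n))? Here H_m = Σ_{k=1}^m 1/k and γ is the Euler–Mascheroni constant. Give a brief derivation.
lim = ln(10/7) + γ

By Euler-Maclaurin, H_m = ln m + γ + O(1/m). So
  H_{30n} − ln(21n) = ln(30n) + γ − ln(21n) + O(1/n)
                       = ln(30/21) + γ + O(1/n).
Hence the limit is ln(30/21) + γ (= ln(10/7)).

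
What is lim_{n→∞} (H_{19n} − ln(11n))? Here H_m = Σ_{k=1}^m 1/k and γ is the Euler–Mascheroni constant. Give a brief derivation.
lim = ln(19/11) + γ

By Euler-Maclaurin, H_m = ln m + γ + O(1/m). So
  H_{19n} − ln(11n) = ln(19n) + γ − ln(11n) + O(1/n)
                       = ln(19/11) + γ + O(1/n).
Hence the limit is ln(19/11) + γ.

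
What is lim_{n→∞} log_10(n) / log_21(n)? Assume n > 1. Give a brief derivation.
lim = ln(21) / ln(10) = log_10(21)

Change of base: log_10(n) = ln n / ln 10 and log_21(n) = ln n / ln 21. The ratio is (ln n / ln 10) · (ln 21 / ln n) = ln 21 / ln 10, a constant independent of n. So the limit is ln 21 / ln 10 = log_10(21).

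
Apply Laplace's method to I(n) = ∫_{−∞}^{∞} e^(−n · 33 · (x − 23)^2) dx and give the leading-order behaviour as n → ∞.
I(n) = sqrt(π/(33n))

Here φ(x) = 33 · (x − 23)^2 has its unique minimum at x* = 23 with φ(x*) = 0 and φ''(x*) = 66. Laplace's method gives
  I(n) ~ e^(−n φ(x*)) · sqrt(2π / (n · φ''(x*))) = sqrt(2π / (66n)) = sqrt(π/(33n)).
This is exact: substituting u = (x − 23)·sqrt(33n) gives I(n) = (1/sqrt(33n)) ∫_{−∞}^{∞} e^(−u^2) du = sqrt(π/(33n)).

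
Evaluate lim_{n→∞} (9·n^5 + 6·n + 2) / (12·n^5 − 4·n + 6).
lim = 9/12 = 3/4

For large n the leading n^5 terms dominate both numerator and denominator. Dividing top and bottom by n^5, every other term tends to 0, leaving 9/12 = 3/4.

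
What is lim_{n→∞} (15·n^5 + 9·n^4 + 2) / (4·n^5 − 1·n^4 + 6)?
lim = 15/4

For large n the leading n^5 terms dominate both numerator and denominator. Dividing top and bottom by n^5, every other term tends to 0, leaving 15/4.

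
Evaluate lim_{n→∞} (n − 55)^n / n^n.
lim = e^(−55)

Rewrite as (1 − 55/n)^(n). By the standard limit (1 + x/n)^n → e^x, we have (1 − 55/n)^n → e^(−55), and raising to the 1st power gives e^(−55).
More precisely, ln[(1 − 55/n)^(n)] = n · ln(1 − 55/n) = n · (-55/n + O(1/n^2)) = -55 + O(1/n) → -55.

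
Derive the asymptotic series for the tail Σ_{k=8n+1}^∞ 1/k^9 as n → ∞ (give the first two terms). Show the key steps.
Σ_{k>8n} 1/k^9 = 1/(8 · (8n)^8) − 1/(2 · (8n)^9) + O(1/(8n)^10)

Compare to the integral: ∫_{8n}^∞ x^(−9) dx = [−x^(−8)/8]_{8n}^∞ = 1/((9−1)·(8n)^8). The Euler-Maclaurin correction adds −f(8n)/2 = −1/(2·(8n)^9). Euler-Maclaurin then gives
  Σ_{k>8n} 1/k^9 = ∫_{8n}^∞ dx/x^9 − 1/(2·(8n)^9) + O(1/(8n)^10).
(Equivalently this is ζ(9) − Σ_{k≤8n} 1/k^9.)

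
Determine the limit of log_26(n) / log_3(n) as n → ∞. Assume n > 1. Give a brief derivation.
lim = ln(3) / ln(26) = log_26(3)

Change of base: log_26(n) = ln n / ln 26 and log_3(n) = ln n / ln 3. The ratio is (ln n / ln 26) · (ln 3 / ln n) = ln 3 / ln 26, a constant independent of n. So the limit is ln 3 / ln 26 = log_26(3).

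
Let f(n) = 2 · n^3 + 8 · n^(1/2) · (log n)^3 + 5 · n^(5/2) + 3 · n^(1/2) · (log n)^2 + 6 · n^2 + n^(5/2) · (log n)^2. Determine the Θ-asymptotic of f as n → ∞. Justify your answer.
f(n) ∈ Θ(n^3)

Compare the terms by growth order. For large n, n^a · (log n)^b dominates n^a' · (log n)^b' iff a > a', or (a = a' and b > b'). Ranking the 6 terms shows the dominant one is 2 · n^3. Hence f(n) ∈ Θ(n^3).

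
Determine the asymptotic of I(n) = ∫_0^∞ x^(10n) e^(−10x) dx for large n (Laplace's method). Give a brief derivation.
I(n) ~ (sqrt(2π·10n) / 10) · (10n/(10e))^(10n)

Write the integrand as exp(10n ln x − 10x) and set f(x) = 10n ln x − 10x. Then f'(x) = 10n/x − 10 = 0 at x* = 10n/10, and f''(x*) = −10n/x*^2 = −10^2/(10n). Laplace's method (interior maximum) gives
  I(n) ~ e^(f(x*)) · sqrt(2π / |f''(x*)|)
        = exp(10n ln(10n/10) − 10n) · sqrt(2π · 10n / 10^2)
        = (10n/10)^(10n) e^(−10n) · sqrt(2π·10n) / 10
        = (sqrt(2π·10n) / 10) · (10n/(10e))^(10n).
This matches Γ(10n+1)/10^(10n+1) with Stirling applied to Γ.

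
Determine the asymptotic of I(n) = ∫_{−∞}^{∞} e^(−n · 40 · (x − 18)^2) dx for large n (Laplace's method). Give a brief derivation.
I(n) = sqrt(π/(40n))

Here φ(x) = 40 · (x − 18)^2 has its unique minimum at x* = 18 with φ(x*) = 0 and φ''(x*) = 80. Laplace's method gives
  I(n) ~ e^(−n φ(x*)) · sqrt(2π / (n · φ''(x*))) = sqrt(2π / (80n)) = sqrt(π/(40n)).
This is exact: substituting u = (x − 18)·sqrt(40n) gives I(n) = (1/sqrt(40n)) ∫_{−∞}^{∞} e^(−u^2) du = sqrt(π/(40n)).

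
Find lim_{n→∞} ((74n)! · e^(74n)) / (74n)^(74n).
lim = ∞

Stirling: (74n)! ~ sqrt(2π·74n) · (74n/e)^(74n). Hence
  (74n)! · e^(74n) / (74n)^(74n) ~ sqrt(2π·74n) = sqrt(2π·74) · sqrt(n) → ∞.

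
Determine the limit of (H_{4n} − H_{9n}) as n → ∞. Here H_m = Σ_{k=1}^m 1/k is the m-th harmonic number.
lim = ln(4/9)

Euler-Maclaurin gives H_m = ln m + γ + 1/(2m) + O(1/m^2). The γ and O(1/m) terms cancel in the difference:
  H_{4n} − H_{9n} = ln(4n) − ln(9n) + O(1/n) = ln(4/9) + O(1/n).
Hence the limit is ln(4/9).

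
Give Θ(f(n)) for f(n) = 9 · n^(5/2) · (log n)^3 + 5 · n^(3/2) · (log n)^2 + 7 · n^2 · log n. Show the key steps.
f(n) ∈ Θ(n^(5/2) · (log n)^3)

Compare the terms by growth order. For large n, n^a · (log n)^b dominates n^a' · (log n)^b' iff a > a', or (a = a' and b > b'). Ranking the 3 terms shows the dominant one is 9 · n^(5/2) · (log n)^3. Hence f(n) ∈ Θ(n^(5/2) · (log n)^3).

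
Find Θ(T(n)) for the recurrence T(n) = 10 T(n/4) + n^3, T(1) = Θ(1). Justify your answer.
T(n) = Θ(n^3)

log_4 10 ≈ 1.661. f(n) = n^3 dominates n^(log_4 10) since 3 > 1.661, and the regularity condition a·f(n/b) = 10·(n/4)^3 = (10/64)·n^3 ≤ c·f(n) holds with c = 10/64 ≈ 0.156 < 1. So this is Case 3: T(n) = Θ(f(n)) = Θ(n^3).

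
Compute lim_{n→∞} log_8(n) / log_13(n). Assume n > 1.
lim = ln(13) / ln(8) = log_8(13)

Change of base: log_8(n) = ln n / ln 8 and log_13(n) = ln n / ln 13. The ratio is (ln n / ln 8) · (ln 13 / ln n) = ln 13 / ln 8, a constant independent of n. So the limit is ln 13 / ln 8 = log_8(13).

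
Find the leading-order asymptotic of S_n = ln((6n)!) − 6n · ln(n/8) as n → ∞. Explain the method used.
S_n ~ 6n · (ln 48 − 1) + O(ln n)

Stirling: ln((6n)!) = 6n ln(6n) − 6n + O(ln n).
  S_n = 6n ln(6n) − 6n − 6n ln(n/8) + O(ln n)
      = 6n ln(6n) − 6n ln n + 6n ln 8 − 6n + O(ln n)
      = 6n ln 6 + 6n ln 8 − 6n + O(ln n)
      = 6n (ln 48 − 1) + O(ln n).
Numerically ln(48) − 1 ≈ 2.8712.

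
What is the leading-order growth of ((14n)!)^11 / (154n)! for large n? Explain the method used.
((14n)!)^11/(154n)! ~ ((2π·14n)^(10/2) / sqrt(11)) · 11^(−11·14n)  →  0

Write N = 14n. Stirling: N! ~ sqrt(2π N)(N/e)^N and (11N)! ~ sqrt(2π·11N)·(11N/e)^(11N).
  (N!)^11/(11N)! ~ (2π N)^(11/2) (N/e)^(11N) / [sqrt(2π·11N) (11N/e)^(11N)]
     = (2π N)^(11/2) / sqrt(2π·11N) · (N/(11N))^(11N)
     = (2π N)^((11−1)/2) / sqrt(11) · 11^(−11N).
Since 11^11 > 1, the factor 11^(−11N) decays exponentially, so the ratio → 0. Substituting N = 14n gives the stated form.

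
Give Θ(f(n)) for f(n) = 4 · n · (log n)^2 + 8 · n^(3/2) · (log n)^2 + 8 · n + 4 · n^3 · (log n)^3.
f(n) ∈ Θ(n^3 · (log n)^3)

Compare the terms by growth order. For large n, n^a · (log n)^b dominates n^a' · (log n)^b' iff a > a', or (a = a' and b > b'). Ranking the 4 terms shows the dominant one is 4 · n^3 · (log n)^3. Hence f(n) ∈ Θ(n^3 · (log n)^3).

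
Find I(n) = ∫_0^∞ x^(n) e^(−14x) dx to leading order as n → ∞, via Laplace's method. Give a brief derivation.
I(n) ~ (sqrt(2π·n) / 14) · (n/(14e))^(n)

Write the integrand as exp(n ln x − 14x) and set f(x) = n ln x − 14x. Then f'(x) = n/x − 14 = 0 at x* = n/14, and f''(x*) = −n/x*^2 = −14^2/(n). Laplace's method (interior maximum) gives
  I(n) ~ e^(f(x*)) · sqrt(2π / |f''(x*)|)
        = exp(n ln(n/14) − n) · sqrt(2π · n / 14^2)
        = (n/14)^(n) e^(−n) · sqrt(2π·n) / 14
        = (sqrt(2π·n) / 14) · (n/(14e))^(n).
This matches Γ(n+1)/14^(n+1) with Stirling applied to Γ.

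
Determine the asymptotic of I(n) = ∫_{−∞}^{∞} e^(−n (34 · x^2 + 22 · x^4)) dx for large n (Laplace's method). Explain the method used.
I(n) ~ sqrt(π/(34n))

φ(x) = 34 · x^2 + 22 · x^4 has its unique global minimum at x* = 0 (since φ'(x) = 68x + 88x^3 = 0 only at x = 0 for real x with both coefficients positive, and φ → ∞ as |x| → ∞). At x* = 0, φ(0) = 0 and φ''(0) = 68. Laplace's method then gives
  I(n) ~ sqrt(2π / (n · φ''(0))) · e^(−n φ(0)) = sqrt(2π / (68n)) = sqrt(π/(34n)).
The 22 · x^4 term contributes only at subleading order (an O(1/n) relative correction).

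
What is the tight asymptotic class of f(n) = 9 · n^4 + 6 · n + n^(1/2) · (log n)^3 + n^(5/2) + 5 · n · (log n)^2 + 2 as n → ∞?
f(n) ∈ Θ(n^4)

Compare the terms by growth order. For large n, n^a · (log n)^b dominates n^a' · (log n)^b' iff a > a', or (a = a' and b > b'). Ranking the 6 terms shows the dominant one is 9 · n^4. Hence f(n) ∈ Θ(n^4).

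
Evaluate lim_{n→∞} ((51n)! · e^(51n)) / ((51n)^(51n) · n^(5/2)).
lim = 0

Stirling: (51n)! ~ sqrt(2π·51n) · (51n/e)^(51n). Hence
  (51n)! · e^(51n) / (51n)^(51n) ~ sqrt(2π·51n).
Dividing by n^(5/2): sqrt(2π·51n) / n^(5/2) = sqrt(2π·51) · n^((1−5)/2), so the expression behaves like sqrt(2π·51) · n^((1−5)/2) → 0.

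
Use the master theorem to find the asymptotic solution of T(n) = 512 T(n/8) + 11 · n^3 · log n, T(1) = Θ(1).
T(n) = Θ(n^3 · (log n)^2)

Here log_8 512 = 3 and f(n) = 11 · n^3 · log n = Θ(n^(log_8 512) · (log n)^1). This is the extended Case 2 of the master theorem (f matches the critical exponent up to log factors), giving T(n) = Θ(n^(log_8 512) · (log n)^(1+1)) = Θ(n^3 · (log n)^2).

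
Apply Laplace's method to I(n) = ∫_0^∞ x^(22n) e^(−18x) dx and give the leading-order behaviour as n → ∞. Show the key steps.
I(n) ~ (sqrt(2π·22n) / 18) · (22n/(18e))^(22n)

Write the integrand as exp(22n ln x − 18x) and set f(x) = 22n ln x − 18x. Then f'(x) = 22n/x − 18 = 0 at x* = 22n/18, and f''(x*) = −22n/x*^2 = −18^2/(22n). Laplace's method (interior maximum) gives
  I(n) ~ e^(f(x*)) · sqrt(2π / |f''(x*)|)
        = exp(22n ln(22n/18) − 22n) · sqrt(2π · 22n / 18^2)
        = (22n/18)^(22n) e^(−22n) · sqrt(2π·22n) / 18
        = (sqrt(2π·22n) / 18) · (22n/(18e))^(22n).
This matches Γ(22n+1)/18^(22n+1) with Stirling applied to Γ.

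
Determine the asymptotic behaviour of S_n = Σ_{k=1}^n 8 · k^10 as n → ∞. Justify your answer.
S_n ~ 8 · n^11 / 11

By integral comparison (Euler-Maclaurin), Σ_{k=1}^n 8 · k^10 = 8 · ∫_0^n x^10 dx + O(n^10) = 8 · n^11/11 + O(n^10). (Equivalently, Faulhaber's formula gives the same leading term.)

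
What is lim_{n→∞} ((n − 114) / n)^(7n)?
lim = e^(−798)

Rewrite as (1 − 114/n)^(7n). By the standard limit (1 + x/n)^n → e^x, we have (1 − 114/n)^n → e^(−114), and raising to the 7th power gives e^(−798).
More precisely, ln[(1 − 114/n)^(7n)] = 7n · ln(1 − 114/n) = 7n · (-114/n + O(1/n^2)) = -798 + O(1/n) → -798.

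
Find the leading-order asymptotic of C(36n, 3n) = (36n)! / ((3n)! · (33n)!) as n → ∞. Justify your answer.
C(36n, 3n) ~ (8916100448256/285311670611)^(3n) · sqrt(6/(11π·3n))

Write N = 3n. Apply Stirling to each factorial:
  (12N)! ~ sqrt(2π·12N) · (12N/e)^(12N),
  N! ~ sqrt(2π N) · (N/e)^N,
  (11N)! ~ sqrt(2π·11N) · (11N/e)^(11N).
The exponential factors combine to (12N)^(12N) / (N^N · (11N)^(11N)) = 12^(12N)/11^(11N) = (12^12/11^11)^N = (8916100448256/285311670611)^N.
The square-root prefactors combine to sqrt(2π·12N) / (sqrt(2π N)·sqrt(2π·11N)) = sqrt(12 / (2π·11·N)) = sqrt(6/(11π·3n)).
Substituting N = 3n: C(36n, 3n) ~ (8916100448256/285311670611)^(3n) · sqrt(6/(11π·3n)).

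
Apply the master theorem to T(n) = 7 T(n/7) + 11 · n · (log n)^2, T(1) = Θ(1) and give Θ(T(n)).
T(n) = Θ(n · (log n)^3)

Here log_7 7 = 1 and f(n) = 11 · n · (log n)^2 = Θ(n^(log_7 7) · (log n)^2). This is the extended Case 2 of the master theorem (f matches the critical exponent up to log factors), giving T(n) = Θ(n^(log_7 7) · (log n)^(2+1)) = Θ(n · (log n)^3).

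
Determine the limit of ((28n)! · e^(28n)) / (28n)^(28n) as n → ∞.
lim = ∞

Stirling: (28n)! ~ sqrt(2π·28n) · (28n/e)^(28n). Hence
  (28n)! · e^(28n) / (28n)^(28n) ~ sqrt(2π·28n) = sqrt(2π·28) · sqrt(n) → ∞.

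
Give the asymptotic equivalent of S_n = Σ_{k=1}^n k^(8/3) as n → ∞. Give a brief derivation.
S_n ~ (3/11) · n^(11/3)

Integral comparison: Σ_{k=1}^n k^(8/3) = ∫_0^n x^(8/3) dx + O(n^(8/3)). The integral is n^(1 + 8/3) / (1 + 8/3) = n^((8+3)/3) / ((8+3)/3) = (3/11) · n^(11/3).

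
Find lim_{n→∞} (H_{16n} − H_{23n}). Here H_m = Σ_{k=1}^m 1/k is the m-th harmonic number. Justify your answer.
lim = ln(16/23)

Euler-Maclaurin gives H_m = ln m + γ + 1/(2m) + O(1/m^2). The γ and O(1/m) terms cancel in the difference:
  H_{16n} − H_{23n} = ln(16n) − ln(23n) + O(1/n) = ln(16/23) + O(1/n).
Hence the limit is ln(16/23).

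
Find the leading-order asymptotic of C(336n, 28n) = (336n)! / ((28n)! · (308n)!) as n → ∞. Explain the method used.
C(336n, 28n) ~ (8916100448256/285311670611)^(28n) · sqrt(6/(11π·28n))

Write N = 28n. Apply Stirling to each factorial:
  (12N)! ~ sqrt(2π·12N) · (12N/e)^(12N),
  N! ~ sqrt(2π N) · (N/e)^N,
  (11N)! ~ sqrt(2π·11N) · (11N/e)^(11N).
The exponential factors combine to (12N)^(12N) / (N^N · (11N)^(11N)) = 12^(12N)/11^(11N) = (12^12/11^11)^N = (8916100448256/285311670611)^N.
The square-root prefactors combine to sqrt(2π·12N) / (sqrt(2π N)·sqrt(2π·11N)) = sqrt(12 / (2π·11·N)) = sqrt(6/(11π·28n)).
Substituting N = 28n: C(336n, 28n) ~ (8916100448256/285311670611)^(28n) · sqrt(6/(11π·28n)).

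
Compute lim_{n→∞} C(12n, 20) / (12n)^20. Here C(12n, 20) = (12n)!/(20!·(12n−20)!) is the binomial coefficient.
lim = 1/20! = 1/2432902008176640000

With N = 12n → ∞: C(N, 20) / N^20 = [N(N−1)…(N−19)] / (20! · N^20) = (1/20!) · 1 · (1 − 1/(12n)) · … · (1 − 19/(12n)). Each factor → 1 as N → ∞, so the limit is 1/20! = 1/2432902008176640000.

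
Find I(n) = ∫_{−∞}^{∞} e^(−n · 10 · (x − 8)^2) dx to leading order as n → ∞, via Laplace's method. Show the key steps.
I(n) = sqrt(π/(10n))

Here φ(x) = 10 · (x − 8)^2 has its unique minimum at x* = 8 with φ(x*) = 0 and φ''(x*) = 20. Laplace's method gives
  I(n) ~ e^(−n φ(x*)) · sqrt(2π / (n · φ''(x*))) = sqrt(2π / (20n)) = sqrt(π/(10n)).
This is exact: substituting u = (x − 8)·sqrt(10n) gives I(n) = (1/sqrt(10n)) ∫_{−∞}^{∞} e^(−u^2) du = sqrt(π/(10n)).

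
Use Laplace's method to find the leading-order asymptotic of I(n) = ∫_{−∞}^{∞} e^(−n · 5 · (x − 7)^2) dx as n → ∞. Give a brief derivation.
I(n) = sqrt(π/(5n))

Here φ(x) = 5 · (x − 7)^2 has its unique minimum at x* = 7 with φ(x*) = 0 and φ''(x*) = 10. Laplace's method gives
  I(n) ~ e^(−n φ(x*)) · sqrt(2π / (n · φ''(x*))) = sqrt(2π / (10n)) = sqrt(π/(5n)).
This is exact: substituting u = (x − 7)·sqrt(5n) gives I(n) = (1/sqrt(5n)) ∫_{−∞}^{∞} e^(−u^2) du = sqrt(π/(5n)).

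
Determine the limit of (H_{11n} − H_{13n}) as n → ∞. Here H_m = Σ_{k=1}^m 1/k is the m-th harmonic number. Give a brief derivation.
lim = ln(11/13)

Euler-Maclaurin gives H_m = ln m + γ + 1/(2m) + O(1/m^2). The γ and O(1/m) terms cancel in the difference:
  H_{11n} − H_{13n} = ln(11n) − ln(13n) + O(1/n) = ln(11/13) + O(1/n).
Hence the limit is ln(11/13).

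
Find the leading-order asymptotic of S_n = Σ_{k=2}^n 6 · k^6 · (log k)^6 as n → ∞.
S_n ~ 6 · n^7 · (log n)^6 / 7

By integral comparison, S_n = ∫_1^n 6 · x^6 · (log x)^6 dx + O(n^6 · (log n)^6). For the integral, the leading term of ∫_1^n x^6 (log x)^6 dx is n^7/7 · (log n)^6 (by repeated integration by parts; each step lowers the log-exponent and produces a relatively O(1/log n) correction). Hence S_n ~ 6 · n^7 · (log n)^6 / 7.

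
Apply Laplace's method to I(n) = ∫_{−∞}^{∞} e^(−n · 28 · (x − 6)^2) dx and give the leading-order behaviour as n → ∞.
I(n) = sqrt(π/(28n))

Here φ(x) = 28 · (x − 6)^2 has its unique minimum at x* = 6 with φ(x*) = 0 and φ''(x*) = 56. Laplace's method gives
  I(n) ~ e^(−n φ(x*)) · sqrt(2π / (n · φ''(x*))) = sqrt(2π / (56n)) = sqrt(π/(28n)).
This is exact: substituting u = (x − 6)·sqrt(28n) gives I(n) = (1/sqrt(28n)) ∫_{−∞}^{∞} e^(−u^2) du = sqrt(π/(28n)).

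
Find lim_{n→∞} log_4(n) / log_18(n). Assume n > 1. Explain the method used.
lim = ln(18) / ln(4) = log_4(18)

Change of base: log_4(n) = ln n / ln 4 and log_18(n) = ln n / ln 18. The ratio is (ln n / ln 4) · (ln 18 / ln n) = ln 18 / ln 4, a constant independent of n. So the limit is ln 18 / ln 4 = log_4(18).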